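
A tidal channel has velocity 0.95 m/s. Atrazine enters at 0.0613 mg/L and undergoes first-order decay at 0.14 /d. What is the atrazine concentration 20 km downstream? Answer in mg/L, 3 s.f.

Travel time t = 20 km / 0.95 m/s = 2e+04/0.95 = 2.105e+04 s = 0.2437 d.
First-order decay: C = 0.0613·exp(−0.14·0.2437) = 0.0613·0.9665 = 0.05924 mg/L.

0.0592 mg/L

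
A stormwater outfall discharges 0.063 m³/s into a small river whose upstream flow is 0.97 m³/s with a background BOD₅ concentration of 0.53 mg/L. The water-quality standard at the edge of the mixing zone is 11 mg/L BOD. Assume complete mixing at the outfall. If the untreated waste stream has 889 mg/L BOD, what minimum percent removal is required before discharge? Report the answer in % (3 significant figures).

80.6 %

Mass balance: 11·1.033 = 0.063·Cₑ + 0.97·0.53.
Cₑ = (11.36 − 0.5141) / 0.063 = 172.2 mg/L.
Required removal = 1 − 172.2/889 = 80.63 %.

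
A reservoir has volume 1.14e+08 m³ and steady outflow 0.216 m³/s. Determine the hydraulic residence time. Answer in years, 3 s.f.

16.7 yr

Q = 0.216 m³/s × 3.156e+07 s/yr = 6.816e+06 m³/yr.
Hydraulic residence time τ = V/Q = 1.14e+08/6.816e+06 = 16.72 yr.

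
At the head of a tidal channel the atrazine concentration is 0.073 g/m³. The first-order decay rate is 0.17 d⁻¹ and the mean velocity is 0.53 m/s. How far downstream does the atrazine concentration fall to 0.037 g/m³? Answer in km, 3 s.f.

183 km

From C = C₀·e^(−kt), t = ln(C₀/C)/k = ln(0.073/0.037)/0.17 = 0.6795/0.17 = 3.997 d.
Distance = v·t = 0.53 m/s × 3.454e+05 s = 1.83e+05 m = 183 km.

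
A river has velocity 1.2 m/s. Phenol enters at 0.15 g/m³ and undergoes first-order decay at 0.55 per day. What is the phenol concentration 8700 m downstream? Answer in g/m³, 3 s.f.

Travel time t = 8700 m / 1.2 m/s = 8700/1.2 = 7250 s = 0.08391 d.
First-order decay: C = 0.15·exp(−0.55·0.08391) = 0.15·0.9549 = 0.1432 g/m³.

0.143 g/m³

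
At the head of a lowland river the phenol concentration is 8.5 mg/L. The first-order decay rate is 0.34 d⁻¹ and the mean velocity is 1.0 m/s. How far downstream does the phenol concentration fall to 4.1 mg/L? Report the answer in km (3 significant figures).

From C = C₀·e^(−kt), t = ln(C₀/C)/k = ln(8.5/4.1)/0.34 = 0.7291/0.34 = 2.144 d.
Distance = v·t = 1.0 m/s × 1.853e+05 s = 1.853e+05 m = 185.3 km.

185 km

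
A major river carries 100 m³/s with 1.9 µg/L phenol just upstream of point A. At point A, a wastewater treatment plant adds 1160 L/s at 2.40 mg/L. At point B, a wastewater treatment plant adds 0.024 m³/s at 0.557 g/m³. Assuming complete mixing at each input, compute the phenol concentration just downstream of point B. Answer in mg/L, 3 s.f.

0.0295 mg/L

1.9 µg/L = 0.0019 mg/L.
1160 L/s = 1.16 m³/s.
After input A: C = (100·0.0019 + 1.16·2.4) / 101.2 = 0.0294 mg/L.
After input B: C = (101.2·0.0294 + 0.024·0.557) / 101.2 = 0.02952 mg/L.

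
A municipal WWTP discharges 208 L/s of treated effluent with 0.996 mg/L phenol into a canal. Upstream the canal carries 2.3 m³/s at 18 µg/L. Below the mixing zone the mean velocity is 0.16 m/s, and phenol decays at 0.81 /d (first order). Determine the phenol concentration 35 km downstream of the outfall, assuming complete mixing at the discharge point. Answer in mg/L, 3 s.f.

208 L/s = 0.208 m³/s.
18 µg/L = 0.018 mg/L.
After complete mixing, C₀ = (0.208·0.996 + 2.3·0.018) / 2.508 = 0.09911 mg/L.
Travel time t = 3.5e+04 m / 0.16 m/s = 2.188e+05 s = 2.532 d.
C = 0.09911·exp(−0.81·2.532) = 0.09911·0.1286 = 0.01275 mg/L.

0.0127 mg/L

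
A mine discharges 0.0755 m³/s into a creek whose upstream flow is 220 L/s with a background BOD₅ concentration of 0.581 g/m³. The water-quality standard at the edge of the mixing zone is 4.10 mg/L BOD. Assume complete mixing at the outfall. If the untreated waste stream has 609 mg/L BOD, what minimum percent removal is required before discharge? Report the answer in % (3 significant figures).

97.6 %

220 L/s = 0.22 m³/s.
Mass balance: 4.1·0.2955 = 0.0755·Cₑ + 0.22·0.581.
Cₑ = (1.212 − 0.1278) / 0.0755 = 14.35 mg/L.
Required removal = 1 − 14.35/609 = 97.64 %.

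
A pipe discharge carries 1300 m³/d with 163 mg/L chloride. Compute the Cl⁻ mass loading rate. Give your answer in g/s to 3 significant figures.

2.45 g/s

1300 m³/d = 0.01505 m³/s.
Mass flux = Q·C = 0.01505 m³/s × 163 g/m³ = 2.453 g/s.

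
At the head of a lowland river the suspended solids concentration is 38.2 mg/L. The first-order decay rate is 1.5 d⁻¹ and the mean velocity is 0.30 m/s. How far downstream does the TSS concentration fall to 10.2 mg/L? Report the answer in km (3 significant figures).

22.8 km

From C = C₀·e^(−kt), t = ln(C₀/C)/k = ln(38.2/10.2)/1.5 = 1.32/1.5 = 0.8803 d.
Distance = v·t = 0.30 m/s × 7.606e+04 s = 2.282e+04 m = 22.82 km.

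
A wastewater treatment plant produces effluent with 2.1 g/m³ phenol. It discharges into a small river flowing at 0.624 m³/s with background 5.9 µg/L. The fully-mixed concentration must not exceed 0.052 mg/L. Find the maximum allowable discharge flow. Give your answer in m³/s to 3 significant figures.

0.0140 m³/s

5.9 µg/L = 0.0059 mg/L.
Mass balance at complete mixing: C_std·(Q_w + Q_r) = Q_w·C_e + Q_r·C_b.
Rearranging, Q_w = Q_r·(C_std − C_b)/(C_e − C_std) = 0.624·(0.052 − 0.0059) / (2.1 − 0.052) = 0.01405 m³/s.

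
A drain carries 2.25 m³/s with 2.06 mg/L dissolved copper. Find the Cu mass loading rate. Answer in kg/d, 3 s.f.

400 kg/d

Mass flux = Q·C = 2.25 m³/s × 2.06 g/m³ = 4.635 g/s.
= 4.635 g/s × 86.4 = 400.5 kg/d.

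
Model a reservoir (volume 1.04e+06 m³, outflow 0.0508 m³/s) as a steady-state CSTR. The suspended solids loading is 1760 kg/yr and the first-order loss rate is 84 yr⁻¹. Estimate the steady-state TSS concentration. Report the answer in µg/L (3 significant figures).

Outflow Q = 0.0508 m³/s × 3.156e+07 s/yr = 1.603e+06 m³/yr.
Steady-state CSTR mass balance: W = Q·C + k·V·C, so C = W/(Q + kV).
Q + kV = 1.603e+06 + 84·1.04e+06 = 8.896e+07 m³/yr.
C = 1760/8.896e+07 = 1.978e-05 kg/m³ = 0.01978 mg/L = 19.78 µg/L.

19.8 µg/L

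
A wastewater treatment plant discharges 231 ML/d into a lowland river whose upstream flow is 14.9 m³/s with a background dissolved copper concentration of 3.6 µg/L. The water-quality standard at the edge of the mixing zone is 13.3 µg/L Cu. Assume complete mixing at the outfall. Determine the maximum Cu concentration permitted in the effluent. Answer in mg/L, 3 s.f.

231 ML/d = 2.674 m³/s.
3.6 µg/L = 0.0036 mg/L.
13.3 µg/L = 0.0133 mg/L.
Mass balance: 0.0133·17.57 = 2.674·Cₑ + 14.9·0.0036.
Cₑ = (0.2337 − 0.05364) / 2.674 = 0.06736 mg/L.

0.0674 mg/L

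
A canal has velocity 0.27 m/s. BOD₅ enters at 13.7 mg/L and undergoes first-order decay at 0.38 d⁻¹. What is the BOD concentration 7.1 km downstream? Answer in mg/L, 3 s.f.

Travel time t = 7.1 km / 0.27 m/s = 7100/0.27 = 2.63e+04 s = 0.3044 d.
First-order decay: C = 13.7·exp(−0.38·0.3044) = 13.7·0.8908 = 12.2 mg/L.

12.2 mg/L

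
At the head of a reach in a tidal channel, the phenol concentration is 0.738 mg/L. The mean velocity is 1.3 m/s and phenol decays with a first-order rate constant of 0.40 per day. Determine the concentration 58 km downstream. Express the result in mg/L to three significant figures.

Travel time t = 58 km / 1.3 m/s = 5.8e+04/1.3 = 4.462e+04 s = 0.5164 d.
First-order decay: C = 0.738·exp(−0.40·0.5164) = 0.738·0.8134 = 0.6003 mg/L.

0.600 mg/L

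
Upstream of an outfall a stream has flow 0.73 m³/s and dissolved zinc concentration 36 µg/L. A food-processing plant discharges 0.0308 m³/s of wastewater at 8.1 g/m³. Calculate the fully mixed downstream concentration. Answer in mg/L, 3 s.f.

36 µg/L = 0.036 mg/L.
By mass balance at complete mixing, C = (0.0308·8.1 + 0.73·0.036) / (0.0308 + 0.73) = 0.2758/0.7608 = 0.3625 mg/L.

0.362 mg/L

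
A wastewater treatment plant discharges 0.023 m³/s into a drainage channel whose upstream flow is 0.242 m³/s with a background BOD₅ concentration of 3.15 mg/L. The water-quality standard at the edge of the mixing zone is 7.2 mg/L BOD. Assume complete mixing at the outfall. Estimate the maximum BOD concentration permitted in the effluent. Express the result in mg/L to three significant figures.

Mass balance: 7.2·0.265 = 0.023·Cₑ + 0.242·3.15.
Cₑ = (1.908 − 0.7623) / 0.023 = 49.81 mg/L.

49.8 mg/L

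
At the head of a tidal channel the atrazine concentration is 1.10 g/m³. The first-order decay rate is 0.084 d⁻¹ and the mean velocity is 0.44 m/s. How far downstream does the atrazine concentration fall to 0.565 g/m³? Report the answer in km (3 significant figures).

302 km

From C = C₀·e^(−kt), t = ln(C₀/C)/k = ln(1.10/0.565)/0.084 = 0.6662/0.084 = 7.931 d.
Distance = v·t = 0.44 m/s × 6.853e+05 s = 3.015e+05 m = 301.5 km.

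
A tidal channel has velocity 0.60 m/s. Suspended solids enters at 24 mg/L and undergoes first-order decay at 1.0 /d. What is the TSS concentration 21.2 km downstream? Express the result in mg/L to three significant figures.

15.9 mg/L

Travel time t = 21.2 km / 0.60 m/s = 2.12e+04/0.60 = 3.533e+04 s = 0.409 d.
First-order decay: C = 24·exp(−1.0·0.409) = 24·0.6643 = 15.94 mg/L.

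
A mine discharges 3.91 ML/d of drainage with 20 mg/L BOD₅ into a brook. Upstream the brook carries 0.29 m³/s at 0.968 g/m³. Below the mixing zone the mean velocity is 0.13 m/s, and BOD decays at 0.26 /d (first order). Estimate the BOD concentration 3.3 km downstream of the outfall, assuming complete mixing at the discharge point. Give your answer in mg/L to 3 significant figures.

3.91 ML/d = 0.04525 m³/s.
After complete mixing, C₀ = (0.04525·20 + 0.29·0.968) / 0.3353 = 3.537 mg/L.
Travel time t = 3300 m / 0.13 m/s = 2.538e+04 s = 0.2938 d.
C = 3.537·exp(−0.26·0.2938) = 3.537·0.9265 = 3.277 mg/L.

3.28 mg/L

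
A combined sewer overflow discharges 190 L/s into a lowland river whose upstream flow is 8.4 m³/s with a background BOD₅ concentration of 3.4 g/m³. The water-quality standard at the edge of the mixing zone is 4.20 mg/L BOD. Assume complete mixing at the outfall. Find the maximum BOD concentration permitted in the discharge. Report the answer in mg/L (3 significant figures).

190 L/s = 0.19 m³/s.
Mass balance: 4.2·8.59 = 0.19·Cₑ + 8.4·3.4.
Cₑ = (36.08 − 28.56) / 0.19 = 39.57 mg/L.

39.6 mg/L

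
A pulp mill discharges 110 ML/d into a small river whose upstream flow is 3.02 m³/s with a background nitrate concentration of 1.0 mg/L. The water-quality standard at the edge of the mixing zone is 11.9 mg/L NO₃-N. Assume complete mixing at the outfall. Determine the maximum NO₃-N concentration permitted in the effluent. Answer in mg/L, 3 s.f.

37.8 mg/L

110 ML/d = 1.273 m³/s.
Mass balance: 11.9·4.293 = 1.273·Cₑ + 3.02·1.
Cₑ = (51.09 − 3.02) / 1.273 = 37.76 mg/L.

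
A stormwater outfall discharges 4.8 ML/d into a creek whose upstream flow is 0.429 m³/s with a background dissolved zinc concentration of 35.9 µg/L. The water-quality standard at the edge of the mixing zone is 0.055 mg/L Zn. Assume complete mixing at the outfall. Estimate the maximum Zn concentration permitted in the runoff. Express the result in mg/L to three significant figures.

0.202 mg/L

4.8 ML/d = 0.05556 m³/s.
35.9 µg/L = 0.0359 mg/L.
Mass balance: 0.055·0.4846 = 0.05556·Cₑ + 0.429·0.0359.
Cₑ = (0.02665 − 0.0154) / 0.05556 = 0.2025 mg/L.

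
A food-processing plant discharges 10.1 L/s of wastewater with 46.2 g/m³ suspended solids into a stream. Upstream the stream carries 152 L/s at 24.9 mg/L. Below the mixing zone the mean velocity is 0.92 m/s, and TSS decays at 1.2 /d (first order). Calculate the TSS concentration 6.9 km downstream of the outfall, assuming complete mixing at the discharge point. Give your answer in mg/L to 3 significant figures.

23.6 mg/L

10.1 L/s = 0.0101 m³/s.
152 L/s = 0.152 m³/s.
After complete mixing, C₀ = (0.0101·46.2 + 0.152·24.9) / 0.1621 = 26.23 mg/L.
Travel time t = 6900 m / 0.92 m/s = 7500 s = 0.08681 d.
C = 26.23·exp(−1.2·0.08681) = 26.23·0.9011 = 23.63 mg/L.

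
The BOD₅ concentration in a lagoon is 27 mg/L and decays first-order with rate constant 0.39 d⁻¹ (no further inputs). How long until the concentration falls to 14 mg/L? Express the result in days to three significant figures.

t = ln(C₀/C)/k = ln(27/14)/0.39 = 0.6568/0.39 = 1.684 d.

1.68 d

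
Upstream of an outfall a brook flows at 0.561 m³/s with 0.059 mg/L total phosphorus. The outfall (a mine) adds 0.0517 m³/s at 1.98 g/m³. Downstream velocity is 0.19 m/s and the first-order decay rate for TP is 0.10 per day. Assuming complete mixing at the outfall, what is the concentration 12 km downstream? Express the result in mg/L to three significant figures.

After complete mixing, C₀ = (0.0517·1.98 + 0.561·0.059) / 0.6127 = 0.2211 mg/L.
Travel time t = 1.2e+04 m / 0.19 m/s = 6.316e+04 s = 0.731 d.
C = 0.2211·exp(−0.10·0.731) = 0.2211·0.9295 = 0.2055 mg/L.

0.206 mg/L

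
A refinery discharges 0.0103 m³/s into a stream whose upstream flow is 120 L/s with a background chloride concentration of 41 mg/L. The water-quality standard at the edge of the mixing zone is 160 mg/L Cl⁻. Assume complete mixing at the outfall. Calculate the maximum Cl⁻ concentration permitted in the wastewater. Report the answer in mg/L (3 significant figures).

1550 mg/L

120 L/s = 0.12 m³/s.
Mass balance: 160·0.1303 = 0.0103·Cₑ + 0.12·41.
Cₑ = (20.85 − 4.92) / 0.0103 = 1546 mg/L.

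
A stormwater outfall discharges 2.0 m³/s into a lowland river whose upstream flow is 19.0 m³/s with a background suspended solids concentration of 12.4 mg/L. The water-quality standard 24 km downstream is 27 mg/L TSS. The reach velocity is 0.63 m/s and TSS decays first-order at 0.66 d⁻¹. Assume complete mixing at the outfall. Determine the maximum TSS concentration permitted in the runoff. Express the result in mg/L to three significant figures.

Travel time to the compliance point: t = 2.4e+04/0.63 = 3.81e+04 s = 0.4409 d; decay factor exp(−0.66·0.4409) = 0.7475.
So the concentration just after mixing may be at most 27/0.7475 = 36.12 mg/L.
Mass balance: 36.12·21 = 2·Cₑ + 19·12.4.
Cₑ = (758.5 − 235.6) / 2 = 261.5 mg/L.

261 mg/L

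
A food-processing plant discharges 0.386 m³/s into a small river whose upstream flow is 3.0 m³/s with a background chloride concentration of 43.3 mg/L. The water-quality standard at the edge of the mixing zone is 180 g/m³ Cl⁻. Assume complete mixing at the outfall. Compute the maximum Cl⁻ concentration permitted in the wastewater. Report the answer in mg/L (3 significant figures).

1240 mg/L

Mass balance: 180·3.386 = 0.386·Cₑ + 3·43.3.
Cₑ = (609.5 − 129.9) / 0.386 = 1242 mg/L.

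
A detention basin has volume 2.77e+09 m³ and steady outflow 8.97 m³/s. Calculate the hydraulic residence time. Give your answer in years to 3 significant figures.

Q = 8.97 m³/s × 3.156e+07 s/yr = 2.831e+08 m³/yr.
Hydraulic residence time τ = V/Q = 2.77e+09/2.831e+08 = 9.786 yr.

9.79 yr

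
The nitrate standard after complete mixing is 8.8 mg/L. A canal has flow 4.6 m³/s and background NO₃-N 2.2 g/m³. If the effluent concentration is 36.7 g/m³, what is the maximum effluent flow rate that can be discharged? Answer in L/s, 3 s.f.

Mass balance at complete mixing: C_std·(Q_w + Q_r) = Q_w·C_e + Q_r·C_b.
Rearranging, Q_w = Q_r·(C_std − C_b)/(C_e − C_std) = 4.6·(8.8 − 2.2) / (36.7 − 8.8) = 1.088 m³/s.
= 1088 L/s.

1090 L/s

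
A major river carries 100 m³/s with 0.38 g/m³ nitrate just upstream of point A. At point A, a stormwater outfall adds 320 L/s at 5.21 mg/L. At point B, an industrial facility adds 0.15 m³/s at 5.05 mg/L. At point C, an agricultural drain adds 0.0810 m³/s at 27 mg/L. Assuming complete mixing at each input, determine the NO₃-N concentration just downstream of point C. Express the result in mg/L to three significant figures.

0.424 mg/L

320 L/s = 0.32 m³/s.
After input A: C = (100·0.38 + 0.32·5.21) / 100.3 = 0.3954 mg/L.
After input B: C = (100.3·0.3954 + 0.15·5.05) / 100.5 = 0.4024 mg/L.
After input C: C = (100.5·0.4024 + 0.081·27) / 100.6 = 0.4238 mg/L.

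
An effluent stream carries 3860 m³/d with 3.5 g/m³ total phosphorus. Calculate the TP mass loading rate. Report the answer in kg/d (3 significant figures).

3860 m³/d = 0.04468 m³/s.
Mass flux = Q·C = 0.04468 m³/s × 3.5 g/m³ = 0.1564 g/s.
= 0.1564 g/s × 86.4 = 13.51 kg/d.

13.5 kg/d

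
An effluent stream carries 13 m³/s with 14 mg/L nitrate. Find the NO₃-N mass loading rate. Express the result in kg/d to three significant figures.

15700 kg/d

Mass flux = Q·C = 13 m³/s × 14 g/m³ = 182 g/s.
= 182 g/s × 86.4 = 1.572e+04 kg/d.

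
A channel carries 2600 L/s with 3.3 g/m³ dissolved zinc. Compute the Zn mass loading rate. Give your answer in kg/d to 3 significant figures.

2600 L/s = 2.6 m³/s.
Mass flux = Q·C = 2.6 m³/s × 3.3 g/m³ = 8.58 g/s.
= 8.58 g/s × 86.4 = 741.3 kg/d.

741 kg/d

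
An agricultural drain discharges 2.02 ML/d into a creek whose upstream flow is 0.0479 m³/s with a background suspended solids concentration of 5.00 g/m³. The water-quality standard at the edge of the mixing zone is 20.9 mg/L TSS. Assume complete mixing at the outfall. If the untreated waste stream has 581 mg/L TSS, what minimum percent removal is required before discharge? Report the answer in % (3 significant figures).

90.8 %

2.02 ML/d = 0.02338 m³/s.
Mass balance: 20.9·0.07128 = 0.02338·Cₑ + 0.0479·5.
Cₑ = (1.49 − 0.2395) / 0.02338 = 53.48 mg/L.
Required removal = 1 − 53.48/581 = 90.8 %.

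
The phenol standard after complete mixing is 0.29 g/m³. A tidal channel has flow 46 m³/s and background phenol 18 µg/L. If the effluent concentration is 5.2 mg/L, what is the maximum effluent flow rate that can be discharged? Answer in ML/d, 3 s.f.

18 µg/L = 0.018 mg/L.
Mass balance at complete mixing: C_std·(Q_w + Q_r) = Q_w·C_e + Q_r·C_b.
Rearranging, Q_w = Q_r·(C_std − C_b)/(C_e − C_std) = 46·(0.29 − 0.018) / (5.2 − 0.29) = 2.548 m³/s.
= 220.2 ML/d.

220 ML/d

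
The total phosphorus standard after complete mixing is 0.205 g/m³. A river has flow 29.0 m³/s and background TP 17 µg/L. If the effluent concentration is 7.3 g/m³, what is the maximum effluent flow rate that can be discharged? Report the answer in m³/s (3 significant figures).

0.768 m³/s

17 µg/L = 0.017 mg/L.
Mass balance at complete mixing: C_std·(Q_w + Q_r) = Q_w·C_e + Q_r·C_b.
Rearranging, Q_w = Q_r·(C_std − C_b)/(C_e − C_std) = 29.0·(0.205 − 0.017) / (7.3 − 0.205) = 0.7684 m³/s.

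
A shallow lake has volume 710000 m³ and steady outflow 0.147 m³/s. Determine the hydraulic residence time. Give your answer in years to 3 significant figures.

0.153 yr

Q = 0.147 m³/s × 3.156e+07 s/yr = 4.639e+06 m³/yr.
Hydraulic residence time τ = V/Q = 710000/4.639e+06 = 0.1531 yr.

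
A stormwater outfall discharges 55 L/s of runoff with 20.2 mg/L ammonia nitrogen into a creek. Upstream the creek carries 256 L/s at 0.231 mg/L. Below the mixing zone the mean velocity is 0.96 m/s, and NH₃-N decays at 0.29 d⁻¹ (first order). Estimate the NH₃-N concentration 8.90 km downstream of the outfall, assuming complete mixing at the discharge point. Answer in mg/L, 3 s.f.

55 L/s = 0.055 m³/s.
256 L/s = 0.256 m³/s.
After complete mixing, C₀ = (0.055·20.2 + 0.256·0.231) / 0.311 = 3.762 mg/L.
Travel time t = 8900 m / 0.96 m/s = 9271 s = 0.1073 d.
C = 3.762·exp(−0.29·0.1073) = 3.762·0.9694 = 3.647 mg/L.

3.65 mg/L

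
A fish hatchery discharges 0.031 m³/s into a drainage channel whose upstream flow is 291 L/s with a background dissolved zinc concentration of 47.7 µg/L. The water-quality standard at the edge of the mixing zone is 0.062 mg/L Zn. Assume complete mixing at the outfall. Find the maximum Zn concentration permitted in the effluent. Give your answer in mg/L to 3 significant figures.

0.196 mg/L

291 L/s = 0.291 m³/s.
47.7 µg/L = 0.0477 mg/L.
Mass balance: 0.062·0.322 = 0.031·Cₑ + 0.291·0.0477.
Cₑ = (0.01996 − 0.01388) / 0.031 = 0.1962 mg/L.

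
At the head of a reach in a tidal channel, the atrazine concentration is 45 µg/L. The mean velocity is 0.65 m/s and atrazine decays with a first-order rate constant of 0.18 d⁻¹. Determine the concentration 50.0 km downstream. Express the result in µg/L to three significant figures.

Travel time t = 50.0 km / 0.65 m/s = 5e+04/0.65 = 7.692e+04 s = 0.8903 d.
First-order decay: C = 45·exp(−0.18·0.8903) = 45·0.8519 = 38.34 µg/L.

38.3 µg/L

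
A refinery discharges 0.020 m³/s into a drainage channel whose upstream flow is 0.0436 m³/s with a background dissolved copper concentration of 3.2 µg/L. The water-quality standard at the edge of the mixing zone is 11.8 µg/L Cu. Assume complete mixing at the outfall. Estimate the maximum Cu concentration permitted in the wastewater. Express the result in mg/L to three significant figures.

0.0305 mg/L

3.2 µg/L = 0.0032 mg/L.
11.8 µg/L = 0.0118 mg/L.
Mass balance: 0.0118·0.0636 = 0.02·Cₑ + 0.0436·0.0032.
Cₑ = (0.0007505 − 0.0001395) / 0.02 = 0.03055 mg/L.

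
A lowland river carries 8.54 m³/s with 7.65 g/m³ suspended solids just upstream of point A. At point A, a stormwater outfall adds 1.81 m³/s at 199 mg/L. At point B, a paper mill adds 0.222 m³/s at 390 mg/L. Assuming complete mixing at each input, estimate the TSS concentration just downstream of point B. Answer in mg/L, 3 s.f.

After input A: C = (8.54·7.65 + 1.81·199) / 10.35 = 41.11 mg/L.
After input B: C = (10.35·41.11 + 0.222·390) / 10.57 = 48.44 mg/L.

48.4 mg/L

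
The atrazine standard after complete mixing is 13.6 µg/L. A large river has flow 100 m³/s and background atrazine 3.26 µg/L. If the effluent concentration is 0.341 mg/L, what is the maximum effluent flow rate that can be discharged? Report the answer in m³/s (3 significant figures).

3.26 µg/L = 0.00326 mg/L.
13.6 µg/L = 0.0136 mg/L.
Mass balance at complete mixing: C_std·(Q_w + Q_r) = Q_w·C_e + Q_r·C_b.
Rearranging, Q_w = Q_r·(C_std − C_b)/(C_e − C_std) = 100·(0.0136 − 0.00326) / (0.341 − 0.0136) = 3.158 m³/s.

3.16 m³/s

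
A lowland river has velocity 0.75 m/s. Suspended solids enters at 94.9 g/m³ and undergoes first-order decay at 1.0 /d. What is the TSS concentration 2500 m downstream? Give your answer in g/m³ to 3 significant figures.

91.3 g/m³

Travel time t = 2500 m / 0.75 m/s = 2500/0.75 = 3333 s = 0.03858 d.
First-order decay: C = 94.9·exp(−1.0·0.03858) = 94.9·0.9622 = 91.31 g/m³.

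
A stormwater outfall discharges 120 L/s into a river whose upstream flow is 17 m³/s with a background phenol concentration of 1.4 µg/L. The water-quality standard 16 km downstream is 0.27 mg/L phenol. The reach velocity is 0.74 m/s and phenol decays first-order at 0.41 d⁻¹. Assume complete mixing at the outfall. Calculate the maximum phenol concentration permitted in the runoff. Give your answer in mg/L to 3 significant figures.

120 L/s = 0.12 m³/s.
1.4 µg/L = 0.0014 mg/L.
Travel time to the compliance point: t = 1.6e+04/0.74 = 2.162e+04 s = 0.2503 d; decay factor exp(−0.41·0.2503) = 0.9025.
So the concentration just after mixing may be at most 0.27/0.9025 = 0.2992 mg/L.
Mass balance: 0.2992·17.12 = 0.12·Cₑ + 17·0.0014.
Cₑ = (5.122 − 0.0238) / 0.12 = 42.48 mg/L.

42.5 mg/L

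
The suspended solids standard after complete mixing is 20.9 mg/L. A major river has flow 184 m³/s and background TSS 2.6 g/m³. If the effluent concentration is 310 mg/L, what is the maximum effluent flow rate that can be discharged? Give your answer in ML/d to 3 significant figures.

Mass balance at complete mixing: C_std·(Q_w + Q_r) = Q_w·C_e + Q_r·C_b.
Rearranging, Q_w = Q_r·(C_std − C_b)/(C_e − C_std) = 184·(20.9 − 2.6) / (310 − 20.9) = 11.65 m³/s.
= 1006 ML/d.

1010 ML/d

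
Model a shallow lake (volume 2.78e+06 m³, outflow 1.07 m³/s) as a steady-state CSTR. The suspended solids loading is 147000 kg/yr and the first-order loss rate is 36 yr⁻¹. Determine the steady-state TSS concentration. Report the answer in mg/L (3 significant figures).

Outflow Q = 1.07 m³/s × 3.156e+07 s/yr = 3.377e+07 m³/yr.
Steady-state CSTR mass balance: W = Q·C + k·V·C, so C = W/(Q + kV).
Q + kV = 3.377e+07 + 36·2.78e+06 = 1.338e+08 m³/yr.
C = 147000/1.338e+08 = 0.001098 kg/m³ = 1.098 mg/L.

1.10 mg/L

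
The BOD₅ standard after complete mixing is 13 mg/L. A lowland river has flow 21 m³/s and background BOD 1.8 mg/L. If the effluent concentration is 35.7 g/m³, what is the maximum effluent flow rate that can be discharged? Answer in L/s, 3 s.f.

Mass balance at complete mixing: C_std·(Q_w + Q_r) = Q_w·C_e + Q_r·C_b.
Rearranging, Q_w = Q_r·(C_std − C_b)/(C_e − C_std) = 21·(13 − 1.8) / (35.7 − 13) = 10.36 m³/s.
= 1.036e+04 L/s.

10400 L/s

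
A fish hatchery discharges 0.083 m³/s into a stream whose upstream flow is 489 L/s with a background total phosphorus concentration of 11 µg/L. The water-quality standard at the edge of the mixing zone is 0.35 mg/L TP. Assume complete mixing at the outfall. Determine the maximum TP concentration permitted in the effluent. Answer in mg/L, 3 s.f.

2.35 mg/L

489 L/s = 0.489 m³/s.
11 µg/L = 0.011 mg/L.
Mass balance: 0.35·0.572 = 0.083·Cₑ + 0.489·0.011.
Cₑ = (0.2002 − 0.005379) / 0.083 = 2.347 mg/L.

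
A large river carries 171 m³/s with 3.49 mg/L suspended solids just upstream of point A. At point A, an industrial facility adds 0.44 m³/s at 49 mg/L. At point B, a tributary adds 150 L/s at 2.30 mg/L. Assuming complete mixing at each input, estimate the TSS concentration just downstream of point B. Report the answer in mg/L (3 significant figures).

3.61 mg/L

After input A: C = (171·3.49 + 0.44·49) / 171.4 = 3.607 mg/L.
150 L/s = 0.15 m³/s.
After input B: C = (171.4·3.607 + 0.15·2.3) / 171.6 = 3.606 mg/L.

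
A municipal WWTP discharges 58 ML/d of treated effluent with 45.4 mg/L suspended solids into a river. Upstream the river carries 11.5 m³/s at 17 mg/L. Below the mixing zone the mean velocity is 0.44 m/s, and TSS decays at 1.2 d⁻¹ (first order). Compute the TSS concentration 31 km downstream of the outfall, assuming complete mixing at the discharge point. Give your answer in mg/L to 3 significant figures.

6.98 mg/L

58 ML/d = 0.6713 m³/s.
After complete mixing, C₀ = (0.6713·45.4 + 11.5·17) / 12.17 = 18.57 mg/L.
Travel time t = 3.1e+04 m / 0.44 m/s = 7.045e+04 s = 0.8154 d.
C = 18.57·exp(−1.2·0.8154) = 18.57·0.3759 = 6.978 mg/L.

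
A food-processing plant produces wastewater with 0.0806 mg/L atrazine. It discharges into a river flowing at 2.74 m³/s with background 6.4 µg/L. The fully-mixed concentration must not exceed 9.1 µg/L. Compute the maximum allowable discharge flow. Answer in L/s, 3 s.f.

103 L/s

6.4 µg/L = 0.0064 mg/L.
9.1 µg/L = 0.0091 mg/L.
Mass balance at complete mixing: C_std·(Q_w + Q_r) = Q_w·C_e + Q_r·C_b.
Rearranging, Q_w = Q_r·(C_std − C_b)/(C_e − C_std) = 2.74·(0.0091 − 0.0064) / (0.0806 − 0.0091) = 0.1035 m³/s.
= 103.5 L/s.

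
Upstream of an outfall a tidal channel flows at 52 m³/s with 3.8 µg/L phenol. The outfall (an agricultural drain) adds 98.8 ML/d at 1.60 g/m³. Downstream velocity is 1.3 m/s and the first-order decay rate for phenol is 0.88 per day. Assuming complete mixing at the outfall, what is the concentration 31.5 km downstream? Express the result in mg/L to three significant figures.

0.0298 mg/L

98.8 ML/d = 1.144 m³/s.
3.8 µg/L = 0.0038 mg/L.
After complete mixing, C₀ = (1.144·1.6 + 52·0.0038) / 53.14 = 0.03815 mg/L.
Travel time t = 3.15e+04 m / 1.3 m/s = 2.423e+04 s = 0.2804 d.
C = 0.03815·exp(−0.88·0.2804) = 0.03815·0.7813 = 0.0298 mg/L.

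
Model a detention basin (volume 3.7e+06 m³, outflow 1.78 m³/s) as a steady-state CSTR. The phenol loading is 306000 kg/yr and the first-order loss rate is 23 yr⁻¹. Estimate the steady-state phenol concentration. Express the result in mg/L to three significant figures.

Outflow Q = 1.78 m³/s × 3.156e+07 s/yr = 5.617e+07 m³/yr.
Steady-state CSTR mass balance: W = Q·C + k·V·C, so C = W/(Q + kV).
Q + kV = 5.617e+07 + 23·3.7e+06 = 1.413e+08 m³/yr.
C = 306000/1.413e+08 = 0.002166 kg/m³ = 2.166 mg/L.

2.17 mg/L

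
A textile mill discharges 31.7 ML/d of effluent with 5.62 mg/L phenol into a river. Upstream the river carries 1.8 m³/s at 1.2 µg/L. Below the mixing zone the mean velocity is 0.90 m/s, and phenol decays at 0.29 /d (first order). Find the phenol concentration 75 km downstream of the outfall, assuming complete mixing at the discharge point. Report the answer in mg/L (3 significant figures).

0.720 mg/L

31.7 ML/d = 0.3669 m³/s.
1.2 µg/L = 0.0012 mg/L.
After complete mixing, C₀ = (0.3669·5.62 + 1.8·0.0012) / 2.167 = 0.9526 mg/L.
Travel time t = 7.5e+04 m / 0.90 m/s = 8.333e+04 s = 0.9645 d.
C = 0.9526·exp(−0.29·0.9645) = 0.9526·0.756 = 0.7201 mg/L.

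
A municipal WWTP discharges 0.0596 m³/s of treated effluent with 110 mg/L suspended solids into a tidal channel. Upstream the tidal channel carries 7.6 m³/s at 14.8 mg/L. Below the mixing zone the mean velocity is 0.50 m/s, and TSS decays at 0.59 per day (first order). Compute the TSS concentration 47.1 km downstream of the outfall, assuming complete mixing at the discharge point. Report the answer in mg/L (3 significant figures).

After complete mixing, C₀ = (0.0596·110 + 7.6·14.8) / 7.66 = 15.54 mg/L.
Travel time t = 4.71e+04 m / 0.50 m/s = 9.42e+04 s = 1.09 d.
C = 15.54·exp(−0.59·1.09) = 15.54·0.5256 = 8.168 mg/L.

8.17 mg/L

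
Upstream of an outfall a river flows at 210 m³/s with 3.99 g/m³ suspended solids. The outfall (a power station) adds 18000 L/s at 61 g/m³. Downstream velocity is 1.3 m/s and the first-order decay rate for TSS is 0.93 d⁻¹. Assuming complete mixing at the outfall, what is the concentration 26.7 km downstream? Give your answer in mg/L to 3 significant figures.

6.81 mg/L

18000 L/s = 18 m³/s.
After complete mixing, C₀ = (18·61 + 210·3.99) / 228 = 8.491 mg/L.
Travel time t = 2.67e+04 m / 1.3 m/s = 2.054e+04 s = 0.2377 d.
C = 8.491·exp(−0.93·0.2377) = 8.491·0.8017 = 6.807 mg/L.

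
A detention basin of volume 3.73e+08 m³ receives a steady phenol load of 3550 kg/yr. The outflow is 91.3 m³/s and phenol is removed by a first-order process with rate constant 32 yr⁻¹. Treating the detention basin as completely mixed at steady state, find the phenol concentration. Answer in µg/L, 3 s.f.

Outflow Q = 91.3 m³/s × 3.156e+07 s/yr = 2.881e+09 m³/yr.
Steady-state CSTR mass balance: W = Q·C + k·V·C, so C = W/(Q + kV).
Q + kV = 2.881e+09 + 32·3.73e+08 = 1.482e+10 m³/yr.
C = 3550/1.482e+10 = 2.396e-07 kg/m³ = 0.0002396 mg/L = 0.2396 µg/L.

0.240 µg/L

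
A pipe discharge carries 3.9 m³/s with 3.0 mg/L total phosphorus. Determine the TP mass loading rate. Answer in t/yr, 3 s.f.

369 t/yr

Mass flux = Q·C = 3.9 m³/s × 3 g/m³ = 11.7 g/s.
= 11.7 g/s × 31.56 = 369.2 t/yr.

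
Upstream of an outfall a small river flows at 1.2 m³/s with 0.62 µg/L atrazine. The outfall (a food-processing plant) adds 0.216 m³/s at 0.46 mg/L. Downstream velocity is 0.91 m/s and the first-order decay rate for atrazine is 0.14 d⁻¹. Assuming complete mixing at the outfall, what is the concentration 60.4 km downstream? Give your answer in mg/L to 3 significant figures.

0.0635 mg/L

0.62 µg/L = 0.00062 mg/L.
After complete mixing, C₀ = (0.216·0.46 + 1.2·0.00062) / 1.416 = 0.07069 mg/L.
Travel time t = 6.04e+04 m / 0.91 m/s = 6.637e+04 s = 0.7682 d.
C = 0.07069·exp(−0.14·0.7682) = 0.07069·0.898 = 0.06349 mg/L.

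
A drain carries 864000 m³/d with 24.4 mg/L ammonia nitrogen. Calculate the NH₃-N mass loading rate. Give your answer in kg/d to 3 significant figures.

21100 kg/d

864000 m³/d = 10 m³/s.
Mass flux = Q·C = 10 m³/s × 24.4 g/m³ = 244 g/s.
= 244 g/s × 86.4 = 2.108e+04 kg/d.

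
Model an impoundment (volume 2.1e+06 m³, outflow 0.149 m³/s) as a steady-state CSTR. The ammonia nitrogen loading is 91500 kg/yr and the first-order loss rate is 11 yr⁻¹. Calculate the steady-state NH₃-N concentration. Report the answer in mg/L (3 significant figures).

3.29 mg/L

Outflow Q = 0.149 m³/s × 3.156e+07 s/yr = 4.702e+06 m³/yr.
Steady-state CSTR mass balance: W = Q·C + k·V·C, so C = W/(Q + kV).
Q + kV = 4.702e+06 + 11·2.1e+06 = 2.78e+07 m³/yr.
C = 91500/2.78e+07 = 0.003291 kg/m³ = 3.291 mg/L.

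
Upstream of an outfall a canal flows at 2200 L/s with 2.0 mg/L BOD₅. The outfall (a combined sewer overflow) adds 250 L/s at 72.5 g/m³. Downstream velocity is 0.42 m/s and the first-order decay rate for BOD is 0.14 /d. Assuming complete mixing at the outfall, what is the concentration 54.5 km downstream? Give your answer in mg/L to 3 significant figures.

7.45 mg/L

250 L/s = 0.25 m³/s.
2200 L/s = 2.2 m³/s.
After complete mixing, C₀ = (0.25·72.5 + 2.2·2) / 2.45 = 9.194 mg/L.
Travel time t = 5.45e+04 m / 0.42 m/s = 1.298e+05 s = 1.502 d.
C = 9.194·exp(−0.14·1.502) = 9.194·0.8104 = 7.45 mg/L.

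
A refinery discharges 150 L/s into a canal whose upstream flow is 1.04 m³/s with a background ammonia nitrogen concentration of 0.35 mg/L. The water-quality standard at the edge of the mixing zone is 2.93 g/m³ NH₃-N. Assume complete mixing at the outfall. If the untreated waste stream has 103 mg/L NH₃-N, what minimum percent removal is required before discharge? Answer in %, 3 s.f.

150 L/s = 0.15 m³/s.
Mass balance: 2.93·1.19 = 0.15·Cₑ + 1.04·0.35.
Cₑ = (3.487 − 0.364) / 0.15 = 20.82 mg/L.
Required removal = 1 − 20.82/103 = 79.79 %.

79.8 %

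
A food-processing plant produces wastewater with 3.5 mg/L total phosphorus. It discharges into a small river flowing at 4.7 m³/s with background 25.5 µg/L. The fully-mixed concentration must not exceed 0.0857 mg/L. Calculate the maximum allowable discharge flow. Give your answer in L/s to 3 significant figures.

82.9 L/s

25.5 µg/L = 0.0255 mg/L.
Mass balance at complete mixing: C_std·(Q_w + Q_r) = Q_w·C_e + Q_r·C_b.
Rearranging, Q_w = Q_r·(C_std − C_b)/(C_e − C_std) = 4.7·(0.0857 − 0.0255) / (3.5 − 0.0857) = 0.08287 m³/s.
= 82.87 L/s.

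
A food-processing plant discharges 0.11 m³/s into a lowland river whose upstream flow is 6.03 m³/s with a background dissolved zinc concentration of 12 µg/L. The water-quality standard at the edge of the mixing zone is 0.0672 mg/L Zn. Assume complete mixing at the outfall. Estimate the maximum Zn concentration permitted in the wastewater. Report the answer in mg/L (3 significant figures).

12 µg/L = 0.012 mg/L.
Mass balance: 0.0672·6.14 = 0.11·Cₑ + 6.03·0.012.
Cₑ = (0.4126 − 0.07236) / 0.11 = 3.093 mg/L.

3.09 mg/L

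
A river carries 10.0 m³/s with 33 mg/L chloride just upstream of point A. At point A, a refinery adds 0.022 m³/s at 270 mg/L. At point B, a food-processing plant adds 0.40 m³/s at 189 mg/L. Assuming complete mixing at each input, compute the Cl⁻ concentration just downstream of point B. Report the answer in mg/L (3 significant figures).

After input A: C = (10·33 + 0.022·270) / 10.02 = 33.52 mg/L.
After input B: C = (10.02·33.52 + 0.4·189) / 10.42 = 39.49 mg/L.

39.5 mg/L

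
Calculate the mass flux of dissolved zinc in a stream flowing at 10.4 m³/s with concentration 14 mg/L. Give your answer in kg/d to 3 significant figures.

Mass flux = Q·C = 10.4 m³/s × 14 g/m³ = 145.6 g/s.
= 145.6 g/s × 86.4 = 1.258e+04 kg/d.

12600 kg/d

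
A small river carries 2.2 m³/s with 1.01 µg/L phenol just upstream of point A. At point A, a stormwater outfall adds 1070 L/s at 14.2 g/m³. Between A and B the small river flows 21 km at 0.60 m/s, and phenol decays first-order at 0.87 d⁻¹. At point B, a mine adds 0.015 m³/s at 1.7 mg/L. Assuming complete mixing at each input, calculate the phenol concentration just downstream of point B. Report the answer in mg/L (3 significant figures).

3.26 mg/L

1.01 µg/L = 0.00101 mg/L.
1070 L/s = 1.07 m³/s.
After input A: C = (2.2·0.00101 + 1.07·14.2) / 3.27 = 4.647 mg/L.
Over the 21 km reach to input B (t = 3.5e+04 s = 0.4051 d), decay gives C = 4.647·exp(−0.87·0.4051) = 3.267 mg/L.
After input B: C = (3.27·3.267 + 0.015·1.7) / 3.285 = 3.26 mg/L.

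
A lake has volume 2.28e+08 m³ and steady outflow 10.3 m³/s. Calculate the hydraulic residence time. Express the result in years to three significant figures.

Q = 10.3 m³/s × 3.156e+07 s/yr = 3.25e+08 m³/yr.
Hydraulic residence time τ = V/Q = 2.28e+08/3.25e+08 = 0.7014 yr.

0.701 yr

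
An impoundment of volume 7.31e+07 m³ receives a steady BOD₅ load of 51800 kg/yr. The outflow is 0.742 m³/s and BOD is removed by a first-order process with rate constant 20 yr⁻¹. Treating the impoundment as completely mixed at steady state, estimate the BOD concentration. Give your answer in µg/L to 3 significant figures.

34.9 µg/L

Outflow Q = 0.742 m³/s × 3.156e+07 s/yr = 2.342e+07 m³/yr.
Steady-state CSTR mass balance: W = Q·C + k·V·C, so C = W/(Q + kV).
Q + kV = 2.342e+07 + 20·7.31e+07 = 1.485e+09 m³/yr.
C = 51800/1.485e+09 = 3.487e-05 kg/m³ = 0.03487 mg/L = 34.87 µg/L.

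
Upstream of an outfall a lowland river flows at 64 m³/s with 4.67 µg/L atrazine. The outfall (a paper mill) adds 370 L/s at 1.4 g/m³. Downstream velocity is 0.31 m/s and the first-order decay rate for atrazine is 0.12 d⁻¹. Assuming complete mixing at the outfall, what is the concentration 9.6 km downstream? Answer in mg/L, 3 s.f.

0.0122 mg/L

370 L/s = 0.37 m³/s.
4.67 µg/L = 0.00467 mg/L.
After complete mixing, C₀ = (0.37·1.4 + 64·0.00467) / 64.37 = 0.01269 mg/L.
Travel time t = 9600 m / 0.31 m/s = 3.097e+04 s = 0.3584 d.
C = 0.01269·exp(−0.12·0.3584) = 0.01269·0.9579 = 0.01216 mg/L.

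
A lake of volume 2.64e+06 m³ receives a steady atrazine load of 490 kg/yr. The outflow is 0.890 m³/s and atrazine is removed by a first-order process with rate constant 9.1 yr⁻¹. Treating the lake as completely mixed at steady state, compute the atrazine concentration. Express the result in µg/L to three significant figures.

Outflow Q = 0.890 m³/s × 3.156e+07 s/yr = 2.809e+07 m³/yr.
Steady-state CSTR mass balance: W = Q·C + k·V·C, so C = W/(Q + kV).
Q + kV = 2.809e+07 + 9.1·2.64e+06 = 5.211e+07 m³/yr.
C = 490/5.211e+07 = 9.403e-06 kg/m³ = 0.009403 mg/L = 9.403 µg/L.

9.40 µg/L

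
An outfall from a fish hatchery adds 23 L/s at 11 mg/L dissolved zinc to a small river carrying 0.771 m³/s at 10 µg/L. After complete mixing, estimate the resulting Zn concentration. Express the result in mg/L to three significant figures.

23 L/s = 0.023 m³/s.
10 µg/L = 0.01 mg/L.
Flow-weighted mixing gives C = (0.023·11 + 0.771·0.01) / (0.023 + 0.771) = 0.2607/0.794 = 0.3284 mg/L.

0.328 mg/L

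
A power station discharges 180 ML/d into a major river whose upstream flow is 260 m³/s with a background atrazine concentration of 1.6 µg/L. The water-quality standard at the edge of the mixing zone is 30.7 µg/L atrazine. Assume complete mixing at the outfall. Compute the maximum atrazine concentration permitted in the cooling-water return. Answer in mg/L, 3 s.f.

3.66 mg/L

180 ML/d = 2.083 m³/s.
1.6 µg/L = 0.0016 mg/L.
30.7 µg/L = 0.0307 mg/L.
Mass balance: 0.0307·262.1 = 2.083·Cₑ + 260·0.0016.
Cₑ = (8.046 − 0.416) / 2.083 = 3.662 mg/L.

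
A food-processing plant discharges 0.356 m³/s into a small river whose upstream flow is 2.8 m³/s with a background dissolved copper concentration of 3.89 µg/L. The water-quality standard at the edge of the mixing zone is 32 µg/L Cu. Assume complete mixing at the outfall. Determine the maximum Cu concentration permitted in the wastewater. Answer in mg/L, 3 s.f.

3.89 µg/L = 0.00389 mg/L.
32 µg/L = 0.032 mg/L.
Mass balance: 0.032·3.156 = 0.356·Cₑ + 2.8·0.00389.
Cₑ = (0.101 − 0.01089) / 0.356 = 0.2531 mg/L.

0.253 mg/L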